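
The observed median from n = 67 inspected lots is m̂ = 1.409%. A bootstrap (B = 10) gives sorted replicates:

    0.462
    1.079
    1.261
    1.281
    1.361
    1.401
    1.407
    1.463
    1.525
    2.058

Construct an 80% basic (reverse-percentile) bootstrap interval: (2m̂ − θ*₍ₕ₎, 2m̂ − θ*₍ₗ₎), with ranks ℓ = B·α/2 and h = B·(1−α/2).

Percentile endpoints at ranks 1 and 9: θ*₍1₎ = 0.462, θ*₍9₎ = 1.525.
Basic interval reflects these around m̂:
  lower = 2 × 1.409 − 1.525 = 1.293
  upper = 2 × 1.409 − 0.462 = 2.356

(1.293, 2.356)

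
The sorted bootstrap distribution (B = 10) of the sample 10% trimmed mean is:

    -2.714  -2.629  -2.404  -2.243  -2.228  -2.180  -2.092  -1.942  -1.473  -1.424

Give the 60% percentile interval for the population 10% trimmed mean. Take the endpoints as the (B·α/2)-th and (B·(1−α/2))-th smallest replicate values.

α = 0.40; lower rank = 10 × 0.200 = 2; upper rank = 10 × 0.800 = 8.
The 2nd smallest replicate is -2.629; the 8th is -1.942.

(-2.629, -1.942)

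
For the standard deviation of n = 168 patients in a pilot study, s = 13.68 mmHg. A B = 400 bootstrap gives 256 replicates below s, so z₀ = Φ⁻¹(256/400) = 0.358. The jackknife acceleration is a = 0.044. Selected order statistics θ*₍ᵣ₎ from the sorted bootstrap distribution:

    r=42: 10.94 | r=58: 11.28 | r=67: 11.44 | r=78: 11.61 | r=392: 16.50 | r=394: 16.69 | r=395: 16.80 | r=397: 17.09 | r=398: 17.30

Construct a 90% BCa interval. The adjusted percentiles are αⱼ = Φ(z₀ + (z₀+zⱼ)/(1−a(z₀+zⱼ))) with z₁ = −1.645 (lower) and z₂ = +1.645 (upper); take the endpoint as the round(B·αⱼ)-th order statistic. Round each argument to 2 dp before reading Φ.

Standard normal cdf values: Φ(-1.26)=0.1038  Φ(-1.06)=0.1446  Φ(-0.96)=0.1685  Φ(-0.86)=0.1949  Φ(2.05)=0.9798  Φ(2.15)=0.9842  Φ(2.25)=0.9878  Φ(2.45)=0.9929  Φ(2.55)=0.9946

(11.61, 17.30)

Lower: z₀ + z₁ = 0.358 + (-1.645) = -1.287; 1 − a(z₀+z₁) = 1 − (0.044)(-1.287) = 1.0566; argument = 0.358 + (-1.287)/1.0566 = -0.8600 → -0.86.
α₁ = Φ(-0.86) = 0.1949; rank = round(400 × 0.1949) = 78; θ*₍78₎ = 11.61.
Upper: z₀ + z₂ = 2.003; 1 − a(z₀+z₂) = 0.9119; argument = 2.5546 → 2.55; α₂ = 0.9946; rank = 398; θ*₍398₎ = 17.30.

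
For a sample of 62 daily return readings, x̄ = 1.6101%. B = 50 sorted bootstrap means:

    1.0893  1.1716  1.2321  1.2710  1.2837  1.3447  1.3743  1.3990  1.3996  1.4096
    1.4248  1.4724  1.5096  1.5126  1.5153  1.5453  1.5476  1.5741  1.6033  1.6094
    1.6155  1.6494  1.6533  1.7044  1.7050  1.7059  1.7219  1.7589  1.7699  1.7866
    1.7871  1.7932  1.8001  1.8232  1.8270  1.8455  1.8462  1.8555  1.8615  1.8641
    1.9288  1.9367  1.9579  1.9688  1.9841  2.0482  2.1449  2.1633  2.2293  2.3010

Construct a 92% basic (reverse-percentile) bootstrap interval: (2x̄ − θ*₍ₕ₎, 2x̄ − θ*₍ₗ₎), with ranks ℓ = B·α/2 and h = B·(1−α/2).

Percentile endpoints at ranks 2 and 48: θ*₍2₎ = 1.1716, θ*₍48₎ = 2.1633.
Basic interval reflects these around x̄:
  lower = 2 × 1.6101 − 2.1633 = 1.0569
  upper = 2 × 1.6101 − 1.1716 = 2.0486

(1.0569, 2.0486)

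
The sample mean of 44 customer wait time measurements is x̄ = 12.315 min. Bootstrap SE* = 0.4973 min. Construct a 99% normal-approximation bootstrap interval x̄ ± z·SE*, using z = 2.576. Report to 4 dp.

(11.0340, 13.5960)

Margin = 2.576 × 0.4973 = 1.28104
Interval: 12.315 ± 1.28104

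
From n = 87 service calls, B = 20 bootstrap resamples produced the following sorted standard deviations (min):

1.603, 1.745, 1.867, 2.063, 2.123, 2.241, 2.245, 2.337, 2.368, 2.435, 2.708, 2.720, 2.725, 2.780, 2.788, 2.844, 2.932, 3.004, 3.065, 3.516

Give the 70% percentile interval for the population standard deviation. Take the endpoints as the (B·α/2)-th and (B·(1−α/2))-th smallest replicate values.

(1.867, 2.932)

α = 0.30; lower rank = 20 × 0.150 = 3; upper rank = 20 × 0.850 = 17.
The 3rd smallest replicate is 1.867; the 17th is 2.932.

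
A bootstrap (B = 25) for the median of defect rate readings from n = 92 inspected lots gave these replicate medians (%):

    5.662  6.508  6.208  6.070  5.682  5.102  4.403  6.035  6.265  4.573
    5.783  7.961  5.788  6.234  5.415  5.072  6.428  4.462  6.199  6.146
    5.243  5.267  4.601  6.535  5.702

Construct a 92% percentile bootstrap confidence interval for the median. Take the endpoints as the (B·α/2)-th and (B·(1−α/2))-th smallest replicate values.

Sorted replicates: 4.403, 4.462, 4.573, 4.601, 5.072, 5.102, 5.243, 5.267, 5.415, 5.662, 5.682, 5.702, 5.783, 5.788, 6.035, 6.070, 6.146, 6.199, 6.208, 6.234, 6.265, 6.428, 6.508, 6.535, 7.961
α = 0.08; lower rank = 25 × 0.040 = 1; upper rank = 25 × 0.960 = 24.
The 1st smallest replicate is 4.403; the 24th is 6.535.

(4.403, 6.535)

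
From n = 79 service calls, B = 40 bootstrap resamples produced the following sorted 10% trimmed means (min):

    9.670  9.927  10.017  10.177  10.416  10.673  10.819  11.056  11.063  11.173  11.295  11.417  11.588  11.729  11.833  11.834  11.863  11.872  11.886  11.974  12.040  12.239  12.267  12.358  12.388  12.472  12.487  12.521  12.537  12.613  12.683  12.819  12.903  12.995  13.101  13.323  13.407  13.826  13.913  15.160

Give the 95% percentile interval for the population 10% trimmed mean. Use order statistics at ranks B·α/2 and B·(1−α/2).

α = 0.05; lower rank = 40 × 0.025 = 1; upper rank = 40 × 0.975 = 39.
The 1st smallest replicate is 9.670; the 39th is 13.913.

(9.670, 13.913)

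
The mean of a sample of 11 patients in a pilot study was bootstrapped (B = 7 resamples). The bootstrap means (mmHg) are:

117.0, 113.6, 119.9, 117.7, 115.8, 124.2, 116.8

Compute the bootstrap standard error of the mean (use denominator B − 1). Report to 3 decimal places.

SE* = 3.382

Bootstrap SE is the standard deviation of the 7 replicate means.
Mean of replicates: (117.0 + 113.6 + 119.9 + 117.7 + 115.8 + 124.2 + 116.8) / 7 = 825.0000 / 7 = 117.8571
Sum of squared deviations: (−0.8571)² + (−4.2571)² + (+2.0429)² + (−0.1571)² + (−2.0571)² + (+6.3429)² + (−1.0571)² = 68.6371
Variance = 68.6371 / 6 = 11.4395
SE* = √11.4395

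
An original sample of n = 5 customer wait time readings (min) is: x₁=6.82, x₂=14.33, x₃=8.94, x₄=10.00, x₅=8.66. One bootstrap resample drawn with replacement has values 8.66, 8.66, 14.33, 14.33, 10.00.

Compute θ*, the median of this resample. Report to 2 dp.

θ* = 10.00

Sorted: 8.66, 8.66, 10.00, 14.33, 14.33
Median = middle value = 10.00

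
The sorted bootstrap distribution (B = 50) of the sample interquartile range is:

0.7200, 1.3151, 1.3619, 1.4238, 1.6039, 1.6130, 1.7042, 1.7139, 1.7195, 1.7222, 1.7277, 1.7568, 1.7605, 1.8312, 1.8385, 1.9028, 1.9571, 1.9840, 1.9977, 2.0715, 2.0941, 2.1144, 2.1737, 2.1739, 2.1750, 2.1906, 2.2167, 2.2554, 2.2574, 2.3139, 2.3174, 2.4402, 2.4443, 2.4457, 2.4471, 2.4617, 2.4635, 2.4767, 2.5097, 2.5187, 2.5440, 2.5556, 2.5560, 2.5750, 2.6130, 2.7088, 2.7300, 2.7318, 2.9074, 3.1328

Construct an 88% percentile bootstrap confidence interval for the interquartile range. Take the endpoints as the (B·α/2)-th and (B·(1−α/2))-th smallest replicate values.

(1.3619, 2.7300)

α = 0.12; lower rank = 50 × 0.060 = 3; upper rank = 50 × 0.940 = 47.
The 3rd smallest replicate is 1.3619; the 47th is 2.7300.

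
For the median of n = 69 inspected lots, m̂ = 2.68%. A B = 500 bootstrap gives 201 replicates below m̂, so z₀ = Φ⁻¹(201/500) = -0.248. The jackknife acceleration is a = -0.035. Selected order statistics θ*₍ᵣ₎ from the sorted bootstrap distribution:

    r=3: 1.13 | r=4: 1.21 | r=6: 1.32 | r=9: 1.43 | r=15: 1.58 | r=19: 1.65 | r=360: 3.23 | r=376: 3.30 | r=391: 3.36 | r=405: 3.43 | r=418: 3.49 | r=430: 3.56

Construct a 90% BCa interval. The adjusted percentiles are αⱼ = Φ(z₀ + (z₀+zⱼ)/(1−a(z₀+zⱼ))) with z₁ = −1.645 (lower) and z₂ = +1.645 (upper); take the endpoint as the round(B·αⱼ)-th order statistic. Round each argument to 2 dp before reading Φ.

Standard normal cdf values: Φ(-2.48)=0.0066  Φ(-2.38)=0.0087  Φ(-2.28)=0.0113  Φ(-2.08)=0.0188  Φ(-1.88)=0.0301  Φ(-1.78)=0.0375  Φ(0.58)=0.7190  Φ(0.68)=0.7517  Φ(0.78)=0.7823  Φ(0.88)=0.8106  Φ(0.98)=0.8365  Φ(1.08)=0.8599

(1.32, 3.56)

Lower: z₀ + z₁ = -0.248 + (-1.645) = -1.893; 1 − a(z₀+z₁) = 1 − (-0.035)(-1.893) = 0.9337; argument = -0.248 + (-1.893)/0.9337 = -2.2753 → -2.28.
α₁ = Φ(-2.28) = 0.0113; rank = round(500 × 0.0113) = 6; θ*₍6₎ = 1.32.
Upper: z₀ + z₂ = 1.397; 1 − a(z₀+z₂) = 1.0489; argument = 1.0839 → 1.08; α₂ = 0.8599; rank = 430; θ*₍430₎ = 3.56.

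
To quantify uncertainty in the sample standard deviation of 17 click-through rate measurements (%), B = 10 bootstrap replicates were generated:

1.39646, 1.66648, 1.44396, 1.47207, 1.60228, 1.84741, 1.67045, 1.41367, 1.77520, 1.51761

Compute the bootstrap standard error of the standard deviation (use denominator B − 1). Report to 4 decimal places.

SE* = 0.1568

Bootstrap SE is the standard deviation of the 10 replicate standard deviations.
Mean of replicates: (1.39646 + 1.66648 + 1.44396 + 1.47207 + 1.60228 + 1.84741 + 1.67045 + 1.41367 + 1.77520 + 1.51761) / 10 = 15.805590 / 10 = 1.580559
Sum of squared deviations: (−0.184099)² + (+0.085921)² + (−0.136599)² + (−0.108489)² + (+0.021721)² + (+0.266851)² + (+0.089891)² + (−0.166889)² + (+0.194641)² + (−0.062949)² = 0.221165
Variance = 0.221165 / 9 = 0.024574
SE* = √0.024574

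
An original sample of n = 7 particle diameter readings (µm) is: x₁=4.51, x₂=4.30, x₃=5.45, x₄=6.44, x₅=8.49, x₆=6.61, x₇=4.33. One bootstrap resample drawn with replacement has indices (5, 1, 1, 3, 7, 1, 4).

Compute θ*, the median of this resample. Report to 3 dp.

Resample values: 8.49, 4.51, 4.51, 5.45, 4.33, 4.51, 6.44.
Sorted: 4.33, 4.51, 4.51, 4.51, 5.45, 6.44, 8.49
Median = middle value = 4.510

θ* = 4.510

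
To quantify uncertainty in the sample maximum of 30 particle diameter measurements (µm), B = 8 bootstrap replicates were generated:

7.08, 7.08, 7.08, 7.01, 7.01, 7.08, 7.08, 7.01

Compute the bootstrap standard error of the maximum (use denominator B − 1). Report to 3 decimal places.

SE* = 0.036

Bootstrap SE is the standard deviation of the 8 replicate maximums.
Mean of replicates: (7.08 + 7.08 + 7.08 + 7.01 + 7.01 + 7.08 + 7.08 + 7.01) / 8 = 56.4300 / 8 = 7.0537
Sum of squared deviations: (+0.0263)² + (+0.0263)² + (+0.0263)² + (−0.0438)² + (−0.0438)² + (+0.0263)² + (+0.0263)² + (−0.0438)² = 0.0092
Variance = 0.0092 / 7 = 0.0013
SE* = √0.0013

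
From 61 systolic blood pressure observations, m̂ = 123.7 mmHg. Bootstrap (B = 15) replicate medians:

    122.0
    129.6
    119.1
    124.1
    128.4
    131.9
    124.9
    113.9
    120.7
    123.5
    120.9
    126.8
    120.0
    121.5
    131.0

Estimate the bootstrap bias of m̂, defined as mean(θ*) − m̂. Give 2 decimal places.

bias = +0.19

mean(θ*) = (122.0 + 129.6 + 119.1 + 124.1 + 128.4 + 131.9 + 124.9 + 113.9 + 120.7 + 123.5 + 120.9 + 126.8 + 120.0 + 121.5 + 131.0) / 15 = 123.887
bias = 123.887 − 123.7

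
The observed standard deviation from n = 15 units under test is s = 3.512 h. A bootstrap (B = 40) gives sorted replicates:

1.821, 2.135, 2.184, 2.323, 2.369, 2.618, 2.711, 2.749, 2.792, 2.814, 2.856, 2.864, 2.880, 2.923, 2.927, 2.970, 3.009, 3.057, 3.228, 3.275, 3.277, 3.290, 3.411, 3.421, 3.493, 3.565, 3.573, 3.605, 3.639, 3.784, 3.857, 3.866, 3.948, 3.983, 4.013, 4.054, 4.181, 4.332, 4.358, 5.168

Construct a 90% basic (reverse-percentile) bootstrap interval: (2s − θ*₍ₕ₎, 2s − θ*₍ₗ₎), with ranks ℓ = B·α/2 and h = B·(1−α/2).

Percentile endpoints at ranks 2 and 38: θ*₍2₎ = 2.135, θ*₍38₎ = 4.332.
Basic interval reflects these around s:
  lower = 2 × 3.512 − 4.332 = 2.692
  upper = 2 × 3.512 − 2.135 = 4.889

(2.692, 4.889)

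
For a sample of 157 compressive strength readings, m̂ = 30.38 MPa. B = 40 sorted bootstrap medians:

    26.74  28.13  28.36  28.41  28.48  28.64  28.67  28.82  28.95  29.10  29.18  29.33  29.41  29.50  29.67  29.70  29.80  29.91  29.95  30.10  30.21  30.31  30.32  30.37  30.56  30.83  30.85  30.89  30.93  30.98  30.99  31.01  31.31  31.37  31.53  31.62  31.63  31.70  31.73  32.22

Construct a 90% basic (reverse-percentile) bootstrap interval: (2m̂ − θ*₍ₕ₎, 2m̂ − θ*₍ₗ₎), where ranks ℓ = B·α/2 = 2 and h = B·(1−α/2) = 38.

(29.06, 32.63)

Percentile endpoints at ranks 2 and 38: θ*₍2₎ = 28.13, θ*₍38₎ = 31.70.
Basic interval reflects these around m̂:
  lower = 2 × 30.38 − 31.70 = 29.06
  upper = 2 × 30.38 − 28.13 = 32.63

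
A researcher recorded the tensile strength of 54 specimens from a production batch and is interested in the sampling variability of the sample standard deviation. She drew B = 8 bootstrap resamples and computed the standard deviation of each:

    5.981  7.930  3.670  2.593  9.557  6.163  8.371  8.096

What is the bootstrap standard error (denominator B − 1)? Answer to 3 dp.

SE* = 2.422

Bootstrap SE is the standard deviation of the 8 replicate standard deviations.
Mean of replicates: (5.981 + 7.930 + 3.670 + 2.593 + 9.557 + 6.163 + 8.371 + 8.096) / 8 = 52.3610 / 8 = 6.5451
Sum of squared deviations: (−0.5641)² + (+1.3849)² + (−2.8751)² + (−3.9521)² + (+3.0119)² + (−0.3821)² + (+1.8259)² + (+1.5509)² = 41.0782
Variance = 41.0782 / 7 = 5.8683
SE* = √5.8683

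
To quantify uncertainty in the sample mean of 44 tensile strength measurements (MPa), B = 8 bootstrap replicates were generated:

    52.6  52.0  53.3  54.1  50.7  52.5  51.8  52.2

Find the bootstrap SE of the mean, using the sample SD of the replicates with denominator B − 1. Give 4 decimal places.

Bootstrap SE is the standard deviation of the 8 replicate means.
Mean of replicates: (52.6 + 52.0 + 53.3 + 54.1 + 50.7 + 52.5 + 51.8 + 52.2) / 8 = 419.20000 / 8 = 52.40000
Sum of squared deviations: (+0.20000)² + (−0.40000)² + (+0.90000)² + (+1.70000)² + (−1.70000)² + (+0.10000)² + (−0.60000)² + (−0.20000)² = 7.20000
Variance = 7.20000 / 7 = 1.02857
SE* = √1.02857

SE* = 1.0142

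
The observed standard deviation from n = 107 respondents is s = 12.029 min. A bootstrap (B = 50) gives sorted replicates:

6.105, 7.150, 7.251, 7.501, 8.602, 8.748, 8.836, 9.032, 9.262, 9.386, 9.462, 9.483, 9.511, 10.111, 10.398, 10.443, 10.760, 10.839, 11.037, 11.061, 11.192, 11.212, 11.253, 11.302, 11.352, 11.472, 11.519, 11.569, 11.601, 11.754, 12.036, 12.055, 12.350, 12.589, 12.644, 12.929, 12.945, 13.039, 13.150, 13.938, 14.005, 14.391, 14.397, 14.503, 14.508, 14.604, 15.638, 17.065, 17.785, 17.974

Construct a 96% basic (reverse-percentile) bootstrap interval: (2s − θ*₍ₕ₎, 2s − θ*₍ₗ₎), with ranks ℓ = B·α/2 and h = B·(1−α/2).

Percentile endpoints at ranks 1 and 49: θ*₍1₎ = 6.105, θ*₍49₎ = 17.785.
Basic interval reflects these around s:
  lower = 2 × 12.029 − 17.785 = 6.273
  upper = 2 × 12.029 − 6.105 = 17.953

(6.273, 17.953)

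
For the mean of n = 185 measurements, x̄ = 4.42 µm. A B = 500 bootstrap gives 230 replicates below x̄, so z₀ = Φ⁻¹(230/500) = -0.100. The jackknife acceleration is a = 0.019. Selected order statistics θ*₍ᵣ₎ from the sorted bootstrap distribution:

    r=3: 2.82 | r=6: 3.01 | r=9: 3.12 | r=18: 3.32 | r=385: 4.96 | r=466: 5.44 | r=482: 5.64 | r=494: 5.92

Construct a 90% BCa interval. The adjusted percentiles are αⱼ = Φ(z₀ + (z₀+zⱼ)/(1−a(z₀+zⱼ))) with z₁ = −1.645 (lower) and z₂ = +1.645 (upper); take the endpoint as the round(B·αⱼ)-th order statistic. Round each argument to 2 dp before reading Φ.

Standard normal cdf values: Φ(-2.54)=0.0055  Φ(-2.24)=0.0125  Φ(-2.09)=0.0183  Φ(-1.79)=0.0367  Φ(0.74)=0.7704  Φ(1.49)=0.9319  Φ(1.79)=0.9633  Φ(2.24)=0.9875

(3.32, 5.44)

Lower: z₀ + z₁ = -0.100 + (-1.645) = -1.745; 1 − a(z₀+z₁) = 1 − (0.019)(-1.745) = 1.0332; argument = -0.100 + (-1.745)/1.0332 = -1.7890 → -1.79.
α₁ = Φ(-1.79) = 0.0367; rank = round(500 × 0.0367) = 18; θ*₍18₎ = 3.32.
Upper: z₀ + z₂ = 1.545; 1 − a(z₀+z₂) = 0.9706; argument = 1.4917 → 1.49; α₂ = 0.9319; rank = 466; θ*₍466₎ = 5.44.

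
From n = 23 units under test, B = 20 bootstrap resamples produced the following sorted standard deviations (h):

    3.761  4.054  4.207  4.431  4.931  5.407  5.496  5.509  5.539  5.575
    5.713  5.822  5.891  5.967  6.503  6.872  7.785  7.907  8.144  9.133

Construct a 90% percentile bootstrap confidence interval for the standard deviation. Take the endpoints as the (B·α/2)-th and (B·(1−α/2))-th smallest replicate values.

(3.761, 8.144)

α = 0.10; lower rank = 20 × 0.050 = 1; upper rank = 20 × 0.950 = 19.
The 1st smallest replicate is 3.761; the 19th is 8.144.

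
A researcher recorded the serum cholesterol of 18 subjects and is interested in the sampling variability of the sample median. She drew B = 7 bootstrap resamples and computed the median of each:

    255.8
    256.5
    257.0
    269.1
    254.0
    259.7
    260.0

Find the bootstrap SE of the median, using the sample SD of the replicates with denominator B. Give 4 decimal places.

Bootstrap SE is the standard deviation of the 7 replicate medians.
Mean of replicates: (255.8 + 256.5 + 257.0 + 269.1 + 254.0 + 259.7 + 260.0) / 7 = 1812.10000 / 7 = 258.87143
Sum of squared deviations: (−3.07143)² + (−2.37143)² + (−1.87143)² + (+10.22857)² + (−4.87143)² + (+0.82857)² + (+1.12857)² = 148.87429
Variance = 148.87429 / 7 = 21.26776
SE* = √21.26776

SE* = 4.6117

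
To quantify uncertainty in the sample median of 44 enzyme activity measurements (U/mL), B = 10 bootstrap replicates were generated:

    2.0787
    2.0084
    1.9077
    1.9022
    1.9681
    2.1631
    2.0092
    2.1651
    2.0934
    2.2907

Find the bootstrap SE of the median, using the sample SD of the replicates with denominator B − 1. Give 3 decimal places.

SE* = 0.124

Bootstrap SE is the standard deviation of the 10 replicate medians.
Mean of replicates: (2.0787 + 2.0084 + 1.9077 + 1.9022 + 1.9681 + 2.1631 + 2.0092 + 2.1651 + 2.0934 + 2.2907) / 10 = 20.58660 / 10 = 2.05866
Sum of squared deviations: (+0.02004)² + (−0.05026)² + (−0.15096)² + (−0.15646)² + (−0.09056)² + (+0.10444)² + (−0.04946)² + (+0.10644)² + (+0.03474)² + (+0.23204)² = 0.13813
Variance = 0.13813 / 9 = 0.01535
SE* = √0.01535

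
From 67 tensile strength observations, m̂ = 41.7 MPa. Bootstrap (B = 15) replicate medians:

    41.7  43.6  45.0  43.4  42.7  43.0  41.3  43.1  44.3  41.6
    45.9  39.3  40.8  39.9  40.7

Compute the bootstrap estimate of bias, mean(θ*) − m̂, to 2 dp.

bias = +0.72

mean(θ*) = (41.7 + 43.6 + 45.0 + 43.4 + 42.7 + 43.0 + 41.3 + 43.1 + 44.3 + 41.6 + 45.9 + 39.3 + 40.8 + 39.9 + 40.7) / 15 = 42.420
bias = 42.420 − 41.7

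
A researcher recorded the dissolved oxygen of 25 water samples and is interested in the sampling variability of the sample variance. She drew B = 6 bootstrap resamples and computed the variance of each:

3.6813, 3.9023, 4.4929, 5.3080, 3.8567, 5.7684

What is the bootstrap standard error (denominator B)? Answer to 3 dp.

SE* = 0.786

Bootstrap SE is the standard deviation of the 6 replicate variances.
Mean of replicates: (3.6813 + 3.9023 + 4.4929 + 5.3080 + 3.8567 + 5.7684) / 6 = 27.00960 / 6 = 4.50160
Sum of squared deviations: (−0.82030)² + (−0.59930)² + (−0.00870)² + (+0.80640)² + (−0.64490)² + (+1.26680)² = 3.70309
Variance = 3.70309 / 6 = 0.61718
SE* = √0.61718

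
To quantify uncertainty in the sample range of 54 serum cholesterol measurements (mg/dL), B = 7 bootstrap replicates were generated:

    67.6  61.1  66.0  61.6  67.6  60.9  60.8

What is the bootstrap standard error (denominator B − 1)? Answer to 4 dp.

SE* = 3.2434

Bootstrap SE is the standard deviation of the 7 replicate ranges.
Mean of replicates: (67.6 + 61.1 + 66.0 + 61.6 + 67.6 + 60.9 + 60.8) / 7 = 445.60000 / 7 = 63.65714
Sum of squared deviations: (+3.94286)² + (−2.55714)² + (+2.34286)² + (−2.05714)² + (+3.94286)² + (−2.75714)² + (−2.85714)² = 63.11714
Variance = 63.11714 / 6 = 10.51952
SE* = √10.51952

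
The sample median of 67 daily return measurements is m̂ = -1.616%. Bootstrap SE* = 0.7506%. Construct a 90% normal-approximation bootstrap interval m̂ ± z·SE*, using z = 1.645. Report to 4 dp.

Margin = 1.645 × 0.7506 = 1.23474
Interval: -1.616 ± 1.23474

(-2.8507, -0.3813)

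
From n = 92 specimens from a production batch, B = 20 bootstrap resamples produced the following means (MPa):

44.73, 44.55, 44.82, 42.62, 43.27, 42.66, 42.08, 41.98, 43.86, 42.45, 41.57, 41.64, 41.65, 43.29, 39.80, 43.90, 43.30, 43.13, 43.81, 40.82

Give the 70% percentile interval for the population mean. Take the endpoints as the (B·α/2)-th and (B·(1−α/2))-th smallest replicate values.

Sorted replicates: 39.80, 40.82, 41.57, 41.64, 41.65, 41.98, 42.08, 42.45, 42.62, 42.66, 43.13, 43.27, 43.29, 43.30, 43.81, 43.86, 43.90, 44.55, 44.73, 44.82
α = 0.30; lower rank = 20 × 0.150 = 3; upper rank = 20 × 0.850 = 17.
The 3rd smallest replicate is 41.57; the 17th is 43.90.

(41.57, 43.90)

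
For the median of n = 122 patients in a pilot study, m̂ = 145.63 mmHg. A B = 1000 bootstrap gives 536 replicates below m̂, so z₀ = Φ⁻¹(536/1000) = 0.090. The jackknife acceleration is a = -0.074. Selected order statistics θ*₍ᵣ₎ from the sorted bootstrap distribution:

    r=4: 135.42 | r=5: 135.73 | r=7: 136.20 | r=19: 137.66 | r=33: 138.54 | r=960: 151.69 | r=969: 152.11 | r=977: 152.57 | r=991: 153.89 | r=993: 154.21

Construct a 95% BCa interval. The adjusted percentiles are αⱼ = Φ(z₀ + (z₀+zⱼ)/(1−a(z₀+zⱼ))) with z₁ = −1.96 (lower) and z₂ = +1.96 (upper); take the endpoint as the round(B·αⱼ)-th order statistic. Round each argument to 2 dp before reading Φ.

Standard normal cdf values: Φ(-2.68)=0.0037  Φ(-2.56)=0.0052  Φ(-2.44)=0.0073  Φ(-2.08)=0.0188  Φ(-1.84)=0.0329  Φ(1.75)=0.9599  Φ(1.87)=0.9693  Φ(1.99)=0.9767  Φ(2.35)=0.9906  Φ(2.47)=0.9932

Lower: z₀ + z₁ = 0.090 + (-1.960) = -1.870; 1 − a(z₀+z₁) = 1 − (-0.074)(-1.870) = 0.8616; argument = 0.090 + (-1.870)/0.8616 = -2.0803 → -2.08.
α₁ = Φ(-2.08) = 0.0188; rank = round(1000 × 0.0188) = 19; θ*₍19₎ = 137.66.
Upper: z₀ + z₂ = 2.050; 1 − a(z₀+z₂) = 1.1517; argument = 1.8700 → 1.87; α₂ = 0.9693; rank = 969; θ*₍969₎ = 152.11.

(137.66, 152.11)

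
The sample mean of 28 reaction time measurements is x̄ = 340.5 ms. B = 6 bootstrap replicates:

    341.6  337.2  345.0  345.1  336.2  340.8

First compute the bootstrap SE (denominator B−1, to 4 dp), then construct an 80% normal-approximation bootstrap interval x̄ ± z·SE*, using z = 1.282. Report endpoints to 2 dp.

Mean of replicates = 340.9833; sum of squared deviations = 70.6883; SE* = √(70.6883/5) = 3.7600
Margin = 1.282 × 3.7600 = 4.820
Interval: 340.5 ± 4.820

(335.68, 345.32)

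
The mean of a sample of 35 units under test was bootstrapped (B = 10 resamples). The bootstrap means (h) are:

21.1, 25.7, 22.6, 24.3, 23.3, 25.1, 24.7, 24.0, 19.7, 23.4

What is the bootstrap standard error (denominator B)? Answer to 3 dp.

Bootstrap SE is the standard deviation of the 10 replicate means.
Mean of replicates: (21.1 + 25.7 + 22.6 + 24.3 + 23.3 + 25.1 + 24.7 + 24.0 + 19.7 + 23.4) / 10 = 233.9000 / 10 = 23.3900
Sum of squared deviations: (−2.2900)² + (+2.3100)² + (−0.7900)² + (+0.9100)² + (−0.0900)² + (+1.7100)² + (+1.3100)² + (+0.6100)² + (−3.6900)² + (+0.0100)² = 30.6690
Variance = 30.6690 / 10 = 3.0669
SE* = √3.0669

SE* = 1.751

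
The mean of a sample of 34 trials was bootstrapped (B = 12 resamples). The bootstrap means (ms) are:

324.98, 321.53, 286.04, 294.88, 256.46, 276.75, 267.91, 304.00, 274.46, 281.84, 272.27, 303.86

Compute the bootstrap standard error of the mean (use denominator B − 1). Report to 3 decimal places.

SE* = 21.400

Bootstrap SE is the standard deviation of the 12 replicate means.
Mean of replicates: (324.98 + 321.53 + 286.04 + 294.88 + 256.46 + 276.75 + 267.91 + 304.00 + 274.46 + 281.84 + 272.27 + 303.86) / 12 = 3464.9800 / 12 = 288.7483
Sum of squared deviations: (+36.2317)² + (+32.7817)² + (−2.7083)² + (+6.1317)² + (−32.2883)² + (−11.9983)² + (−20.8383)² + (+15.2517)² + (−14.2883)² + (−6.9083)² + (−16.4783)² + (+15.1117)² = 5037.4292
Variance = 5037.4292 / 11 = 457.9481
SE* = √457.9481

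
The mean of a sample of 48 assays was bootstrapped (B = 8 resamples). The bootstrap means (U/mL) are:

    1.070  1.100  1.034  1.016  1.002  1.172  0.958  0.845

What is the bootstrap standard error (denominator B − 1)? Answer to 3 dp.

SE* = 0.098

Bootstrap SE is the standard deviation of the 8 replicate means.
Mean of replicates: (1.070 + 1.100 + 1.034 + 1.016 + 1.002 + 1.172 + 0.958 + 0.845) / 8 = 8.19700 / 8 = 1.02462
Sum of squared deviations: (+0.04538)² + (+0.07538)² + (+0.00938)² + (−0.00862)² + (−0.02262)² + (+0.14738)² + (−0.06662)² + (−0.17962)² = 0.06684
Variance = 0.06684 / 7 = 0.00955
SE* = √0.00955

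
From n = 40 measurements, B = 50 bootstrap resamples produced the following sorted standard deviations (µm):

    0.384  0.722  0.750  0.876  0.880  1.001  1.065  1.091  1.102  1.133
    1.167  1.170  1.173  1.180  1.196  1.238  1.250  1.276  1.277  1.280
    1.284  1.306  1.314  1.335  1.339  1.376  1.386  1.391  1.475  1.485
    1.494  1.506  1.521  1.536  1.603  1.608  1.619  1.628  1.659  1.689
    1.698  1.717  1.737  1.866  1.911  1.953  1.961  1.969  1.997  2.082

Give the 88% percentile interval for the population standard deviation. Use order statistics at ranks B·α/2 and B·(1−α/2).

α = 0.12; lower rank = 50 × 0.060 = 3; upper rank = 50 × 0.940 = 47.
The 3rd smallest replicate is 0.750; the 47th is 1.961.

(0.750, 1.961)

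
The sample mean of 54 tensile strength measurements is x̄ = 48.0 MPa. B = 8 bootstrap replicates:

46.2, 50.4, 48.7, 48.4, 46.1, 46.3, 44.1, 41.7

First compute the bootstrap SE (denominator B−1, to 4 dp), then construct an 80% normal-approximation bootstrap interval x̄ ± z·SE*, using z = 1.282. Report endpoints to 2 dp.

Mean of replicates = 46.4875; sum of squared deviations = 52.7487; SE* = √(52.7487/7) = 2.7451
Margin = 1.282 × 2.7451 = 3.519
Interval: 48.0 ± 3.519

(44.48, 51.52)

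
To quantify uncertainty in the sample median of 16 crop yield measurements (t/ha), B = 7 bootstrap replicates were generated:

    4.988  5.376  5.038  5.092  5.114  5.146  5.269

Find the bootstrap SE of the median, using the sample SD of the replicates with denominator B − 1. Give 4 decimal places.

Bootstrap SE is the standard deviation of the 7 replicate medians.
Mean of replicates: (4.988 + 5.376 + 5.038 + 5.092 + 5.114 + 5.146 + 5.269) / 7 = 36.02300 / 7 = 5.14614
Sum of squared deviations: (−0.15814)² + (+0.22986)² + (−0.10814)² + (−0.05414)² + (−0.03214)² + (−0.00014)² + (+0.12286)² = 0.10860
Variance = 0.10860 / 6 = 0.01810
SE* = √0.01810

SE* = 0.1345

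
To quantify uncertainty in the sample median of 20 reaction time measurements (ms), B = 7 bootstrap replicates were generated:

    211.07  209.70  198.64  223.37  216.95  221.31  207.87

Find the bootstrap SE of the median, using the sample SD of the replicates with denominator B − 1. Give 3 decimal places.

SE* = 8.551

Bootstrap SE is the standard deviation of the 7 replicate medians.
Mean of replicates: (211.07 + 209.70 + 198.64 + 223.37 + 216.95 + 221.31 + 207.87) / 7 = 1488.9100 / 7 = 212.7014
Sum of squared deviations: (−1.6314)² + (−3.0014)² + (−14.0614)² + (+10.6686)² + (+4.2486)² + (+8.6086)² + (−4.8314)² = 438.7129
Variance = 438.7129 / 6 = 73.1188
SE* = √73.1188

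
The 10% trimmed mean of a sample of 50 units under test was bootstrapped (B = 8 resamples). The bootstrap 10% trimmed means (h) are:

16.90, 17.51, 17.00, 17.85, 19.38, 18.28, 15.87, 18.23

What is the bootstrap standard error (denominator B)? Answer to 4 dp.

SE* = 0.9959

Bootstrap SE is the standard deviation of the 8 replicate 10% trimmed means.
Mean of replicates: (16.90 + 17.51 + 17.00 + 17.85 + 19.38 + 18.28 + 15.87 + 18.23) / 8 = 141.02000 / 8 = 17.62750
Sum of squared deviations: (−0.72750)² + (−0.11750)² + (−0.62750)² + (+0.22250)² + (+1.75250)² + (+0.65250)² + (−1.75750)² + (+0.60250)² = 7.93515
Variance = 7.93515 / 8 = 0.99189
SE* = √0.99189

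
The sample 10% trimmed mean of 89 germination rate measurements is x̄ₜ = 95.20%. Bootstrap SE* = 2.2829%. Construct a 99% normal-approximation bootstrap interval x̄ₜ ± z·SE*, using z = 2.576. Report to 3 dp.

Margin = 2.576 × 2.2829 = 5.8808
Interval: 95.20 ± 5.8808

(89.319, 101.081)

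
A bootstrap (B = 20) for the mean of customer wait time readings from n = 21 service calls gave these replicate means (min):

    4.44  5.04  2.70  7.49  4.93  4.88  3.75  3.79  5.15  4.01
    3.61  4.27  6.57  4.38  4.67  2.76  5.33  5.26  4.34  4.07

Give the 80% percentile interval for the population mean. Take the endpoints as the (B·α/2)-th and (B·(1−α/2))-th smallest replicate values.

(2.76, 5.33)

Sorted replicates: 2.70, 2.76, 3.61, 3.75, 3.79, 4.01, 4.07, 4.27, 4.34, 4.38, 4.44, 4.67, 4.88, 4.93, 5.04, 5.15, 5.26, 5.33, 6.57, 7.49
α = 0.20; lower rank = 20 × 0.100 = 2; upper rank = 20 × 0.900 = 18.
The 2nd smallest replicate is 2.76; the 18th is 5.33.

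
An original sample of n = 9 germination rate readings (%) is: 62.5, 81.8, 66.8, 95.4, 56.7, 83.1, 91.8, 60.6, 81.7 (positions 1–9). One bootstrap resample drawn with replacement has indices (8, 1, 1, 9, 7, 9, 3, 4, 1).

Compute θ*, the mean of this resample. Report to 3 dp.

θ* = 73.944

Resample values: 60.6, 62.5, 62.5, 81.7, 91.8, 81.7, 66.8, 95.4, 62.5.
Mean = (60.6 + 62.5 + 62.5 + 81.7 + 91.8 + 81.7 + 66.8 + 95.4 + 62.5) / 9 = 665.50 / 9 = 73.944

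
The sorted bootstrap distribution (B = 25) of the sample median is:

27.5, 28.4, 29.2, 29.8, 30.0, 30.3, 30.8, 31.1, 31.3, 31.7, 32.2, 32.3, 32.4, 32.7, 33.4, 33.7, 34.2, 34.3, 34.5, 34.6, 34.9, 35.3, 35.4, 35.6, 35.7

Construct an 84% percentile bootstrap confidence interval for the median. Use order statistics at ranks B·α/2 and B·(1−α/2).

(28.4, 35.4)

α = 0.16; lower rank = 25 × 0.080 = 2; upper rank = 25 × 0.920 = 23.
The 2nd smallest replicate is 28.4; the 23rd is 35.4.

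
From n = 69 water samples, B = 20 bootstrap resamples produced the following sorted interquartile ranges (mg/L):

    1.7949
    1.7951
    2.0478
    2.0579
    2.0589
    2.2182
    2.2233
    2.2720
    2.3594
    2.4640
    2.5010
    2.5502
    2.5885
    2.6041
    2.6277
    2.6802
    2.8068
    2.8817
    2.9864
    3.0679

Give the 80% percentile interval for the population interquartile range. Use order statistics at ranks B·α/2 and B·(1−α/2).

α = 0.20; lower rank = 20 × 0.100 = 2; upper rank = 20 × 0.900 = 18.
The 2nd smallest replicate is 1.7951; the 18th is 2.8817.

(1.7951, 2.8817)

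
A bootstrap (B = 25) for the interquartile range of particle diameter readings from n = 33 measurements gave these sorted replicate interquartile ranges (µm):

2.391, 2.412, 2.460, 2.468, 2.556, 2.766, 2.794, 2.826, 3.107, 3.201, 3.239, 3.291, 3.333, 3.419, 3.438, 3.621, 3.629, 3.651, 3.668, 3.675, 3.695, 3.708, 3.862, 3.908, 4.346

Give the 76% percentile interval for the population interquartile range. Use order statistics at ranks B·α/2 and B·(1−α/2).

(2.460, 3.708)

α = 0.24; lower rank = 25 × 0.120 = 3; upper rank = 25 × 0.880 = 22.
The 3rd smallest replicate is 2.460; the 22nd is 3.708.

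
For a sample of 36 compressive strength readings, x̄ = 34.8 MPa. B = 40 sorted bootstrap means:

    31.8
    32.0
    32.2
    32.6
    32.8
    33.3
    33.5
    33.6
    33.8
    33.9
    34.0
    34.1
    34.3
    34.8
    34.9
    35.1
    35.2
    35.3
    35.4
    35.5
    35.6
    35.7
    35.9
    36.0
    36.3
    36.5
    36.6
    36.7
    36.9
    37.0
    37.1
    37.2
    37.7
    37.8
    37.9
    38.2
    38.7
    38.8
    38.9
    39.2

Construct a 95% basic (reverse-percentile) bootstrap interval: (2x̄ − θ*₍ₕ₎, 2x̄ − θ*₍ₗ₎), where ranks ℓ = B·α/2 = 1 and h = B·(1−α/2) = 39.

(30.7, 37.8)

Percentile endpoints at ranks 1 and 39: θ*₍1₎ = 31.8, θ*₍39₎ = 38.9.
Basic interval reflects these around x̄:
  lower = 2 × 34.8 − 38.9 = 30.7
  upper = 2 × 34.8 − 31.8 = 37.8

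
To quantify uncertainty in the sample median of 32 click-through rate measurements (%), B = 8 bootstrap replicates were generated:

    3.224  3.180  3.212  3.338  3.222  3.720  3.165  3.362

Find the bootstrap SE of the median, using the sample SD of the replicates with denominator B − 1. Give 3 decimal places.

Bootstrap SE is the standard deviation of the 8 replicate medians.
Mean of replicates: (3.224 + 3.180 + 3.212 + 3.338 + 3.222 + 3.720 + 3.165 + 3.362) / 8 = 26.4230 / 8 = 3.3029
Sum of squared deviations: (−0.0789)² + (−0.1229)² + (−0.0909)² + (+0.0351)² + (−0.0809)² + (+0.4171)² + (−0.1379)² + (+0.0591)² = 0.2339
Variance = 0.2339 / 7 = 0.0334
SE* = √0.0334

SE* = 0.183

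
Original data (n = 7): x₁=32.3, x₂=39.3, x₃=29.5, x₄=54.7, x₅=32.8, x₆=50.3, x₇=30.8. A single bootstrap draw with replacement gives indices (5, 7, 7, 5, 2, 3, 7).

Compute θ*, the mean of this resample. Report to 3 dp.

Resample values: 32.8, 30.8, 30.8, 32.8, 39.3, 29.5, 30.8.
Mean = (32.8 + 30.8 + 30.8 + 32.8 + 39.3 + 29.5 + 30.8) / 7 = 226.80 / 7 = 32.400

θ* = 32.400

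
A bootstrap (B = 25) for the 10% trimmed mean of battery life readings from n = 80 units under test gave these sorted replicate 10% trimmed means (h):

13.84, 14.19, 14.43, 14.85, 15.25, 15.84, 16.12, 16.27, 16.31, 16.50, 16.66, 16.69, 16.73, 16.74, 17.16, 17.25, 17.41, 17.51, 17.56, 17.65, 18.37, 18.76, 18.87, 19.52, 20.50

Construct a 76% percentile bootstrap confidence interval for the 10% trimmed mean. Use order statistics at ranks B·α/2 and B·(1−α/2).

(14.43, 18.76)

α = 0.24; lower rank = 25 × 0.120 = 3; upper rank = 25 × 0.880 = 22.
The 3rd smallest replicate is 14.43; the 22nd is 18.76.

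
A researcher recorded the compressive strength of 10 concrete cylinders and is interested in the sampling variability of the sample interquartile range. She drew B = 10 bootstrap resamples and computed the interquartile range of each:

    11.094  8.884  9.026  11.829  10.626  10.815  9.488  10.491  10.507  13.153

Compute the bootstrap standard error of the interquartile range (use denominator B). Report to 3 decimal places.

Bootstrap SE is the standard deviation of the 10 replicate interquartile ranges.
Mean of replicates: (11.094 + 8.884 + 9.026 + 11.829 + 10.626 + 10.815 + 9.488 + 10.491 + 10.507 + 13.153) / 10 = 105.9130 / 10 = 10.5913
Sum of squared deviations: (+0.5027)² + (−1.7073)² + (−1.5653)² + (+1.2377)² + (+0.0347)² + (+0.2237)² + (−1.1033)² + (−0.1003)² + (−0.0843)² + (+2.5617)² = 14.9976
Variance = 14.9976 / 10 = 1.4998
SE* = √1.4998

SE* = 1.225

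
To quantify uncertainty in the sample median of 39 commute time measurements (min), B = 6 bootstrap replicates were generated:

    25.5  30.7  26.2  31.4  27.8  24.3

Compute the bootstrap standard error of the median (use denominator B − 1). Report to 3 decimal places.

Bootstrap SE is the standard deviation of the 6 replicate medians.
Mean of replicates: (25.5 + 30.7 + 26.2 + 31.4 + 27.8 + 24.3) / 6 = 165.9000 / 6 = 27.6500
Sum of squared deviations: (−2.1500)² + (+3.0500)² + (−1.4500)² + (+3.7500)² + (+0.1500)² + (−3.3500)² = 41.3350
Variance = 41.3350 / 5 = 8.2670
SE* = √8.2670

SE* = 2.875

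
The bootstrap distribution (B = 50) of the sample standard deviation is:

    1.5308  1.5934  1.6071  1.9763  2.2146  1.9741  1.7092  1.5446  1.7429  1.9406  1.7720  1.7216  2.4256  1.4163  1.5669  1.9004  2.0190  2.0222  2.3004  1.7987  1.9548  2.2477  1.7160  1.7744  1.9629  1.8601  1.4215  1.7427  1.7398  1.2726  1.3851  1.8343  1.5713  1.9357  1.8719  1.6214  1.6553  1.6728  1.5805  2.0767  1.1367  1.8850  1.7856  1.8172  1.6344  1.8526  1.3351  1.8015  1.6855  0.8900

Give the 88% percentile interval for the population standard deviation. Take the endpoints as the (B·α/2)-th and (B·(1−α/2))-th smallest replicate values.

(1.2726, 2.2146)

Sorted replicates: 0.8900, 1.1367, 1.2726, 1.3351, 1.3851, 1.4163, 1.4215, 1.5308, 1.5446, 1.5669, 1.5713, 1.5805, 1.5934, 1.6071, 1.6214, 1.6344, 1.6553, 1.6728, 1.6855, 1.7092, 1.7160, 1.7216, 1.7398, 1.7427, 1.7429, 1.7720, 1.7744, 1.7856, 1.7987, 1.8015, 1.8172, 1.8343, 1.8526, 1.8601, 1.8719, 1.8850, 1.9004, 1.9357, 1.9406, 1.9548, 1.9629, 1.9741, 1.9763, 2.0190, 2.0222, 2.0767, 2.2146, 2.2477, 2.3004, 2.4256
α = 0.12; lower rank = 50 × 0.060 = 3; upper rank = 50 × 0.940 = 47.
The 3rd smallest replicate is 1.2726; the 47th is 2.2146.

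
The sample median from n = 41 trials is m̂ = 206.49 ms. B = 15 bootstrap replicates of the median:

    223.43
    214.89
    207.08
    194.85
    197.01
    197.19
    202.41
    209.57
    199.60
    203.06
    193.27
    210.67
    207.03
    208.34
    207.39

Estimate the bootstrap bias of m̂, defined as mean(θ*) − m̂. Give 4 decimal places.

bias = −1.4373

mean(θ*) = (223.43 + 214.89 + 207.08 + 194.85 + 197.01 + 197.19 + 202.41 + 209.57 + 199.60 + 203.06 + 193.27 + 210.67 + 207.03 + 208.34 + 207.39) / 15 = 205.05267
bias = 205.05267 − 206.49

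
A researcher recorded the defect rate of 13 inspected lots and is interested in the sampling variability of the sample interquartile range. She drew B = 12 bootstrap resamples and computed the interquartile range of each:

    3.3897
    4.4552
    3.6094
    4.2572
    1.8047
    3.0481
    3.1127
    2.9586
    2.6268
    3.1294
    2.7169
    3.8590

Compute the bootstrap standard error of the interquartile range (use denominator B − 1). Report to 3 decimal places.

SE* = 0.733

Bootstrap SE is the standard deviation of the 12 replicate interquartile ranges.
Mean of replicates: (3.3897 + 4.4552 + 3.6094 + 4.2572 + 1.8047 + 3.0481 + 3.1127 + 2.9586 + 2.6268 + 3.1294 + 2.7169 + 3.8590) / 12 = 38.96770 / 12 = 3.24731
Sum of squared deviations: (+0.14239)² + (+1.20789)² + (+0.36209)² + (+1.00989)² + (−1.44261)² + (−0.19921)² + (−0.13461)² + (−0.28871)² + (−0.62051)² + (−0.11791)² + (−0.53041)² + (+0.61169)² = 5.90698
Variance = 5.90698 / 11 = 0.53700
SE* = √0.53700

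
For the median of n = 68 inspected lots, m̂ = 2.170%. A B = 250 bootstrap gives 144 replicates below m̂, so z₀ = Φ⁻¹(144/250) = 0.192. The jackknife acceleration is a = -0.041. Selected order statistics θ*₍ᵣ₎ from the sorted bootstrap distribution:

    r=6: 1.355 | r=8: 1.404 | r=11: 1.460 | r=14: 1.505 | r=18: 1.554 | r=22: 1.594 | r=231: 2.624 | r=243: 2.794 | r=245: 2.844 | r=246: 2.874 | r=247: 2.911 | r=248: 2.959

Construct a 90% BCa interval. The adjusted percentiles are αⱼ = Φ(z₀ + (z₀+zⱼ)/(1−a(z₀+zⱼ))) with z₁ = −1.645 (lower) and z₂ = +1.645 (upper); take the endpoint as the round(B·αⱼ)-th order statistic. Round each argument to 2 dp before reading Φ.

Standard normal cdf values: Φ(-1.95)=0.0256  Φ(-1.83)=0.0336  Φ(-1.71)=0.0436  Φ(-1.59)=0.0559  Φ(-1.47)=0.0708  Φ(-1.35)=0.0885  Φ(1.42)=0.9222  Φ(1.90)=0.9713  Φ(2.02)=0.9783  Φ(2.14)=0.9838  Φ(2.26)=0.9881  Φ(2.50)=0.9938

(1.594, 2.794)

Lower: z₀ + z₁ = 0.192 + (-1.645) = -1.453; 1 − a(z₀+z₁) = 1 − (-0.041)(-1.453) = 0.9404; argument = 0.192 + (-1.453)/0.9404 = -1.3530 → -1.35.
α₁ = Φ(-1.35) = 0.0885; rank = round(250 × 0.0885) = 22; θ*₍22₎ = 1.594.
Upper: z₀ + z₂ = 1.837; 1 − a(z₀+z₂) = 1.0753; argument = 1.9003 → 1.90; α₂ = 0.9713; rank = 243; θ*₍243₎ = 2.794.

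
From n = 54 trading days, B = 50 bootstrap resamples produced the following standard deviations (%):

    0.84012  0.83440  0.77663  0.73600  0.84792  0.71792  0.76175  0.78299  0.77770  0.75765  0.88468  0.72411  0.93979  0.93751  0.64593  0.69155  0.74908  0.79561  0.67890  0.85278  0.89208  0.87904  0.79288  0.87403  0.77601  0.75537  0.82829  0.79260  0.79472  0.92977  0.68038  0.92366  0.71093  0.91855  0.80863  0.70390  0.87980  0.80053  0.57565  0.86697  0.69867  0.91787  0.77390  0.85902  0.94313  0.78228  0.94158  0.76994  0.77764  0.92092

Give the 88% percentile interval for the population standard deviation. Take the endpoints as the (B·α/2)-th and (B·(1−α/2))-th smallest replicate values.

Sorted replicates: 0.57565, 0.64593, 0.67890, 0.68038, 0.69155, 0.69867, 0.70390, 0.71093, 0.71792, 0.72411, 0.73600, 0.74908, 0.75537, 0.75765, 0.76175, 0.76994, 0.77390, 0.77601, 0.77663, 0.77764, 0.77770, 0.78228, 0.78299, 0.79260, 0.79288, 0.79472, 0.79561, 0.80053, 0.80863, 0.82829, 0.83440, 0.84012, 0.84792, 0.85278, 0.85902, 0.86697, 0.87403, 0.87904, 0.87980, 0.88468, 0.89208, 0.91787, 0.91855, 0.92092, 0.92366, 0.92977, 0.93751, 0.93979, 0.94158, 0.94313
α = 0.12; lower rank = 50 × 0.060 = 3; upper rank = 50 × 0.940 = 47.
The 3rd smallest replicate is 0.67890; the 47th is 0.93751.

(0.67890, 0.93751)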